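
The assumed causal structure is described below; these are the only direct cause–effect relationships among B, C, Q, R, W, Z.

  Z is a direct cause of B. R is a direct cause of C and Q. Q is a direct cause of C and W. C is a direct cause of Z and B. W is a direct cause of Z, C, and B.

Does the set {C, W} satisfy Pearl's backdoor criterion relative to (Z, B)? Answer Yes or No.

Backdoor paths from Z to B (paths whose first edge points into Z):
  P1: Z <- W <- Q <- R -> C -> B
  P2: Z <- W <- Q -> C -> B
  P3: Z <- W -> C -> B
  P4: Z <- W -> B
  P5: Z <- C <- R -> Q -> W -> B
  P6: Z <- C <- Q -> W -> B
  P7: Z <- C <- W -> B
  P8: Z <- C -> B
Condition 1 (no descendant of Z in the set): holds — descendants of Z are {B}; none are in {C, W}.
Condition 2 (every backdoor path blocked by {C, W}):
  P1: blocked at chain node W ∈ conditioning set.
  P2: blocked at chain node W ∈ conditioning set.
  P3: blocked at fork node W ∈ conditioning set.
  P4: blocked at fork node W ∈ conditioning set.
  P5: blocked at chain node C ∈ conditioning set.
  P6: blocked at chain node C ∈ conditioning set.
  P7: blocked at chain node C ∈ conditioning set.
  P8: blocked at fork node C ∈ conditioning set.
{C, W} satisfies the backdoor criterion.

Yes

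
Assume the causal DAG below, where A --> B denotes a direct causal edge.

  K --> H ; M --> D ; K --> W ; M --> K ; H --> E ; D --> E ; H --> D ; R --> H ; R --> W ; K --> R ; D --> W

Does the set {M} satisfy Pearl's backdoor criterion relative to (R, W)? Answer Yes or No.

Backdoor paths from R to W (paths whose first edge points into R):
  P1: R <- K <- M -> D -> W
  P2: R <- K -> H -> D -> W
  P3: R <- K -> H -> E <- D -> W
  P4: R <- K -> W
Condition 1 (no descendant of R in the set): holds — descendants of R are {D, E, H, W}; none are in {M}.
Condition 2 (every backdoor path blocked by {M}):
  P1: blocked at fork node M ∈ conditioning set.
  P2: open — no interior node is in the conditioning set.
  P3: blocked at collider E (neither it nor any descendant is in the conditioning set).
  P4: open — no interior node is in the conditioning set.
{M} does not satisfy the backdoor criterion.

No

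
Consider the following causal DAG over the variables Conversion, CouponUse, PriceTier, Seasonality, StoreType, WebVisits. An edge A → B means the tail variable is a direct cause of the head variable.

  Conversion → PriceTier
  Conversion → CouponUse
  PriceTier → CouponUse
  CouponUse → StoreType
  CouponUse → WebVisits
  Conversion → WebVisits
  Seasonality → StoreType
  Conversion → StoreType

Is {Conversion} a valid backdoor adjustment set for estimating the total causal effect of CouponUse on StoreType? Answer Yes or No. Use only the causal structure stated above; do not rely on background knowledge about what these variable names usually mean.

Yes

Backdoor paths from CouponUse to StoreType (paths whose first edge points into CouponUse):
  P1: CouponUse <- Conversion -> StoreType
  P2: CouponUse <- PriceTier <- Conversion -> StoreType
Condition 1 (no descendant of CouponUse in the set): holds — descendants of CouponUse are {StoreType, WebVisits}; none are in {Conversion}.
Condition 2 (every backdoor path blocked by {Conversion}):
  P1: blocked at fork node Conversion ∈ conditioning set.
  P2: blocked at fork node Conversion ∈ conditioning set.
{Conversion} satisfies the backdoor criterion.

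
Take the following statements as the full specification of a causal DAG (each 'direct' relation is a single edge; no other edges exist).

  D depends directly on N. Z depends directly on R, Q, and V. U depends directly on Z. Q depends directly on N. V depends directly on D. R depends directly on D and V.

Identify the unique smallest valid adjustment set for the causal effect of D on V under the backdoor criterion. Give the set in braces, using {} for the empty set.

Variables eligible for adjustment (non-descendants of D, excluding D and V): {N, Q}.
Backdoor paths from D to V:
  P1: D <- N -> Q -> Z <- V
  P2: D <- N -> Q -> Z <- R <- V
Each backdoor path contains an unconditioned collider, so every path is already blocked with the empty conditioning set:
  P1: blocked at collider Z (neither it nor any descendant is in the conditioning set).
  P2: blocked at collider Z (neither it nor any descendant is in the conditioning set).
The empty set is therefore the unique smallest valid set.

{}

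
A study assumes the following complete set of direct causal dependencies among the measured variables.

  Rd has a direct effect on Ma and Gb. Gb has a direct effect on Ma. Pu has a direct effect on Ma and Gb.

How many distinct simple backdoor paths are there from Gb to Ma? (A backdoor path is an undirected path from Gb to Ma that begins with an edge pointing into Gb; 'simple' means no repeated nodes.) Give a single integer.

2

A backdoor path from Gb to Ma is any simple undirected path whose first edge points into Gb (i.e. leaves Gb via a parent).
Parents of Gb: {Pu, Rd}.
Enumerating:
  P1: Gb <- Rd -> Ma
  P2: Gb <- Pu -> Ma
That exhausts the simple backdoor paths. Count: 2.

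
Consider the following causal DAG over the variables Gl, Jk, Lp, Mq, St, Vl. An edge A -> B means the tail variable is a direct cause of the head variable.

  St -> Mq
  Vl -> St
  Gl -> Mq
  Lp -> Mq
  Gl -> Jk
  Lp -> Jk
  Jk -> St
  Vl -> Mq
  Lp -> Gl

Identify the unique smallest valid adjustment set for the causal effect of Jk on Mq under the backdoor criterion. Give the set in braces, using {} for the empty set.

Variables eligible for adjustment (non-descendants of Jk, excluding Jk and Mq): {Gl, Lp, Vl}.
Backdoor paths from Jk to Mq:
  P1: Jk <- Lp -> Gl -> Mq
  P2: Jk <- Lp -> Mq
  P3: Jk <- Gl <- Lp -> Mq
  P4: Jk <- Gl -> Mq
The empty set is not sufficient: P1 (Jk <- Lp -> Gl -> Mq) has no collider blocking it and no conditioned non-collider, so it is open.
Try {Gl, Lp}:
  P1: blocked at fork node Lp ∈ conditioning set.
  P2: blocked at fork node Lp ∈ conditioning set.
  P3: blocked at chain node Gl ∈ conditioning set.
  P4: blocked at fork node Gl ∈ conditioning set.
{Gl, Lp} contains no descendant of Jk and blocks every backdoor path.
Every element of {Gl, Lp} is needed (dropping Gl leaves P4 open; dropping Lp leaves P2 open), so no proper subset is valid.
Among all size-2 subsets of the eligible variables, only {Gl, Lp} blocks every backdoor path, so it is the unique smallest valid adjustment set.

{Gl, Lp}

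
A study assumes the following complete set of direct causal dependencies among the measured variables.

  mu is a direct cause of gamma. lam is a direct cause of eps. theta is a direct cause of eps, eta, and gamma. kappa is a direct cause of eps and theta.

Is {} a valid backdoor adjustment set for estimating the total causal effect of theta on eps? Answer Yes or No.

No

Backdoor paths from theta to eps (paths whose first edge points into theta):
  P1: theta <- kappa -> eps
Condition 1 (no descendant of theta in the set): holds — descendants of theta are {eps, eta, gamma}; none are in {}.
Condition 2 (every backdoor path blocked by {}):
  P1: open — no interior node is in the conditioning set.
{} does not satisfy the backdoor criterion.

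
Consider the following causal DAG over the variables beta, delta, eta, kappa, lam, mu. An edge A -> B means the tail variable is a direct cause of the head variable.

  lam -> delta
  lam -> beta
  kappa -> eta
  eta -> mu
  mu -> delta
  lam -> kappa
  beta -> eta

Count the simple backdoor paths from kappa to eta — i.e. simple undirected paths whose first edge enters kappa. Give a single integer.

2

A backdoor path from kappa to eta is any simple undirected path whose first edge points into kappa (i.e. leaves kappa via a parent).
Parents of kappa: {lam}.
Enumerating:
  P1: kappa <- lam -> beta -> eta
  P2: kappa <- lam -> delta <- mu <- eta
That exhausts the simple backdoor paths. Count: 2.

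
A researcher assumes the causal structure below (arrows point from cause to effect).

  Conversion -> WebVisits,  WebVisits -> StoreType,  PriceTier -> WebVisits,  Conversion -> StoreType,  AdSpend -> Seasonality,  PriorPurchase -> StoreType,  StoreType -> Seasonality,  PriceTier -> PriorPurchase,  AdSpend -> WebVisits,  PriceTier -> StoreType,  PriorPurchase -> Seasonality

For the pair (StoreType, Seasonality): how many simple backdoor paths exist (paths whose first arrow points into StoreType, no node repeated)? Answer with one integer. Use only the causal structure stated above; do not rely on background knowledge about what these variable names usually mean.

8

A backdoor path from StoreType to Seasonality is any simple undirected path whose first edge points into StoreType (i.e. leaves StoreType via a parent).
Parents of StoreType: {Conversion, PriceTier, PriorPurchase, WebVisits}.
Enumerating:
  P1: StoreType <- PriceTier -> PriorPurchase -> Seasonality
  P2: StoreType <- PriceTier -> WebVisits <- AdSpend -> Seasonality
  P3: StoreType <- Conversion -> WebVisits <- PriceTier -> PriorPurchase -> Seasonality
  P4: StoreType <- Conversion -> WebVisits <- AdSpend -> Seasonality
  P5: StoreType <- PriorPurchase <- PriceTier -> WebVisits <- AdSpend -> Seasonality
  P6: StoreType <- PriorPurchase -> Seasonality
  P7: StoreType <- WebVisits <- PriceTier -> PriorPurchase -> Seasonality
  P8: StoreType <- WebVisits <- AdSpend -> Seasonality
That exhausts the simple backdoor paths. Count: 8.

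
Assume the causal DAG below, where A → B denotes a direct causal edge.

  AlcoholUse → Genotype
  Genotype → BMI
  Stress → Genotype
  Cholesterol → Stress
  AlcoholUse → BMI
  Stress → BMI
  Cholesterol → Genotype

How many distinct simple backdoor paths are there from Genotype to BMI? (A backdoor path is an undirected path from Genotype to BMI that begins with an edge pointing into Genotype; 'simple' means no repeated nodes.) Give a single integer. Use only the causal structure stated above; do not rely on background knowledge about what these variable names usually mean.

3

A backdoor path from Genotype to BMI is any simple undirected path whose first edge points into Genotype (i.e. leaves Genotype via a parent).
Parents of Genotype: {AlcoholUse, Cholesterol, Stress}.
Enumerating:
  P1: Genotype <- Cholesterol -> Stress -> BMI
  P2: Genotype <- AlcoholUse -> BMI
  P3: Genotype <- Stress -> BMI
That exhausts the simple backdoor paths. Count: 3.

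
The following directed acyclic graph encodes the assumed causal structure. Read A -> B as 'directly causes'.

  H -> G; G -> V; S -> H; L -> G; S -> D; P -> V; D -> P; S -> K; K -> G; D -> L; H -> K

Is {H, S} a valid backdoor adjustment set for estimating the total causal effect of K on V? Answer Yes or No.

Yes

Backdoor paths from K to V (paths whose first edge points into K):
  P1: K <- S -> H -> G <- L <- D -> P -> V
  P2: K <- S -> H -> G -> V
  P3: K <- S -> D -> L -> G -> V
  P4: K <- S -> D -> P -> V
  P5: K <- H <- S -> D -> L -> G -> V
  P6: K <- H <- S -> D -> P -> V
  P7: K <- H -> G <- L <- D -> P -> V
  P8: K <- H -> G -> V
Condition 1 (no descendant of K in the set): holds — descendants of K are {G, V}; none are in {H, S}.
Condition 2 (every backdoor path blocked by {H, S}):
  P1: blocked at fork node S ∈ conditioning set.
  P2: blocked at fork node S ∈ conditioning set.
  P3: blocked at fork node S ∈ conditioning set.
  P4: blocked at fork node S ∈ conditioning set.
  P5: blocked at chain node H ∈ conditioning set.
  P6: blocked at chain node H ∈ conditioning set.
  P7: blocked at fork node H ∈ conditioning set.
  P8: blocked at fork node H ∈ conditioning set.
{H, S} satisfies the backdoor criterion.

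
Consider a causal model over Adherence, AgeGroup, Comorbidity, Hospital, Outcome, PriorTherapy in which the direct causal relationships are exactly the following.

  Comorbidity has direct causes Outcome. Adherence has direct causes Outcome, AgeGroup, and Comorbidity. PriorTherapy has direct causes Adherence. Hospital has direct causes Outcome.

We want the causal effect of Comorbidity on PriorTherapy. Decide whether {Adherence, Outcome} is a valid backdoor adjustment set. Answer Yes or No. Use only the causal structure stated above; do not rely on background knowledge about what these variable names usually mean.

No

Backdoor paths from Comorbidity to PriorTherapy (paths whose first edge points into Comorbidity):
  P1: Comorbidity <- Outcome -> Adherence -> PriorTherapy
Condition 1 (no descendant of Comorbidity in the set): FAILS — Adherence is a descendant of Comorbidity.
Condition 2 (every backdoor path blocked by {Adherence, Outcome}):
  P1: blocked at fork node Outcome ∈ conditioning set.
{Adherence, Outcome} does not satisfy the backdoor criterion.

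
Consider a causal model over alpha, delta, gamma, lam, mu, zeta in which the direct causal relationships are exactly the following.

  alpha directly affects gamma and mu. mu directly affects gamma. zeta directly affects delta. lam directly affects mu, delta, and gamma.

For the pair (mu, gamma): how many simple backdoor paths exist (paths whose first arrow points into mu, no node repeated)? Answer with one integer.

2

A backdoor path from mu to gamma is any simple undirected path whose first edge points into mu (i.e. leaves mu via a parent).
Parents of mu: {alpha, lam}.
Enumerating:
  P1: mu <- alpha -> gamma
  P2: mu <- lam -> gamma
That exhausts the simple backdoor paths. Count: 2.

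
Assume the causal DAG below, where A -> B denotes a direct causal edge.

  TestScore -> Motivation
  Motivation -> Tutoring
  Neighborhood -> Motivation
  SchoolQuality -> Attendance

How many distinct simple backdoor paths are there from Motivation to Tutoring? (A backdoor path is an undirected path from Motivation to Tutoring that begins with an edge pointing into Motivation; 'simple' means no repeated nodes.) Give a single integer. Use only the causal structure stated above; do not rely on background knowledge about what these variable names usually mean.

A backdoor path from Motivation to Tutoring is any simple undirected path whose first edge points into Motivation (i.e. leaves Motivation via a parent).
Parents of Motivation: {Neighborhood, TestScore}.
No simple path from any parent of Motivation reaches Tutoring without revisiting Motivation, so there are no backdoor paths.

0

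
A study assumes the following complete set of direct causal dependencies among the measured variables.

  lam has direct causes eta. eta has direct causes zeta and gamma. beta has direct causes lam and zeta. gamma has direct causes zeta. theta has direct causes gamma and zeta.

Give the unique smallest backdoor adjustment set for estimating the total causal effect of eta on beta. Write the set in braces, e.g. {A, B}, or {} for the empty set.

Variables eligible for adjustment (non-descendants of eta, excluding eta and beta): {gamma, theta, zeta}.
Backdoor paths from eta to beta:
  P1: eta <- zeta -> beta
  P2: eta <- gamma <- zeta -> beta
  P3: eta <- gamma -> theta <- zeta -> beta
The empty set is not sufficient: P1 (eta <- zeta -> beta) has no collider blocking it and no conditioned non-collider, so it is open.
Try {zeta}:
  P1: blocked at fork node zeta ∈ conditioning set.
  P2: blocked at fork node zeta ∈ conditioning set.
  P3: blocked at collider theta (neither it nor any descendant is in the conditioning set).
{zeta} contains no descendant of eta and blocks every backdoor path.
No other singleton works — e.g. {gamma} leaves P1 open — so {zeta} is the unique smallest valid adjustment set.

{zeta}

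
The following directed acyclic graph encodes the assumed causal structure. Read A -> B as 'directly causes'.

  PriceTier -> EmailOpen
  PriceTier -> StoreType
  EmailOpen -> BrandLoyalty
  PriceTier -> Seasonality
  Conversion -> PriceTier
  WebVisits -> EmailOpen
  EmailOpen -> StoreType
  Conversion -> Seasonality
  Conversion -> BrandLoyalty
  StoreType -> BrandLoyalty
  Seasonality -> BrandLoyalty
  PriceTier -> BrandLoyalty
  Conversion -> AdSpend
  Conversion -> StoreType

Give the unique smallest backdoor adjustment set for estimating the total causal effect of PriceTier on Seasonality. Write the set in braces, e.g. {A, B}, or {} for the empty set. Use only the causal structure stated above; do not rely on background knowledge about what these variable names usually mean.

{Conversion}

Variables eligible for adjustment (non-descendants of PriceTier, excluding PriceTier and Seasonality): {AdSpend, Conversion, WebVisits}.
Backdoor paths from PriceTier to Seasonality:
  P1: PriceTier <- Conversion -> Seasonality
  P2: PriceTier <- Conversion -> StoreType <- EmailOpen -> BrandLoyalty <- Seasonality
  P3: PriceTier <- Conversion -> StoreType -> BrandLoyalty <- Seasonality
  P4: PriceTier <- Conversion -> BrandLoyalty <- Seasonality
The empty set is not sufficient: P1 (PriceTier <- Conversion -> Seasonality) has no collider blocking it and no conditioned non-collider, so it is open.
Try {Conversion}:
  P1: blocked at fork node Conversion ∈ conditioning set.
  P2: blocked at fork node Conversion ∈ conditioning set.
  P3: blocked at fork node Conversion ∈ conditioning set.
  P4: blocked at fork node Conversion ∈ conditioning set.
{Conversion} contains no descendant of PriceTier and blocks every backdoor path.
No other singleton works — e.g. {WebVisits} leaves P1 open — so {Conversion} is the unique smallest valid adjustment set.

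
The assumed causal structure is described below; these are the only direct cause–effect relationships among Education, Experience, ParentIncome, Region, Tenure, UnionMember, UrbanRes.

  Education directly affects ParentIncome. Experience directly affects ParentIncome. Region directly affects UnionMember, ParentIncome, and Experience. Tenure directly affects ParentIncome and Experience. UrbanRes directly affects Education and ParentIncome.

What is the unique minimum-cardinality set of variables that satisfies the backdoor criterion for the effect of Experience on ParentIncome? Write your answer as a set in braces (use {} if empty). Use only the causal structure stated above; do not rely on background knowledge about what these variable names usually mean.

Variables eligible for adjustment (non-descendants of Experience, excluding Experience and ParentIncome): {Education, Region, Tenure, UnionMember, UrbanRes}.
Backdoor paths from Experience to ParentIncome:
  P1: Experience <- Region -> ParentIncome
  P2: Experience <- Tenure -> ParentIncome
The empty set is not sufficient: P1 (Experience <- Region -> ParentIncome) has no collider blocking it and no conditioned non-collider, so it is open.
Try {Region, Tenure}:
  P1: blocked at fork node Region ∈ conditioning set.
  P2: blocked at fork node Tenure ∈ conditioning set.
{Region, Tenure} contains no descendant of Experience and blocks every backdoor path.
Every element of {Region, Tenure} is needed (dropping Region leaves P1 open; dropping Tenure leaves P2 open), so no proper subset is valid.
Among all size-2 subsets of the eligible variables, only {Region, Tenure} blocks every backdoor path, so it is the unique smallest valid adjustment set.

{Region, Tenure}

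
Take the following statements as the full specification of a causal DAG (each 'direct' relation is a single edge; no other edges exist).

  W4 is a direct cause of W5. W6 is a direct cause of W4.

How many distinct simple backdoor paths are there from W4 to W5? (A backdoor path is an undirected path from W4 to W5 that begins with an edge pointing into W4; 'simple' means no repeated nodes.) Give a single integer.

A backdoor path from W4 to W5 is any simple undirected path whose first edge points into W4 (i.e. leaves W4 via a parent).
Parents of W4: {W6}.
No simple path from any parent of W4 reaches W5 without revisiting W4, so there are no backdoor paths.

0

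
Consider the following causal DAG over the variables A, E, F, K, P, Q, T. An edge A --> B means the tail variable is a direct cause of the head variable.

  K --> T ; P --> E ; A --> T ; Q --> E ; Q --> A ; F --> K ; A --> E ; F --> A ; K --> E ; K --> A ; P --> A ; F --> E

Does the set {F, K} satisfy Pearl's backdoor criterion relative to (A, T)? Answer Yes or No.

Yes

Backdoor paths from A to T (paths whose first edge points into A):
  P1: A <- P -> E <- F -> K -> T
  P2: A <- P -> E <- K -> T
  P3: A <- F -> K -> T
  P4: A <- F -> E <- K -> T
  P5: A <- K -> T
  P6: A <- Q -> E <- F -> K -> T
  P7: A <- Q -> E <- K -> T
Condition 1 (no descendant of A in the set): holds — descendants of A are {E, T}; none are in {F, K}.
Condition 2 (every backdoor path blocked by {F, K}):
  P1: blocked at collider E (neither it nor any descendant is in the conditioning set).
  P2: blocked at collider E (neither it nor any descendant is in the conditioning set).
  P3: blocked at fork node F ∈ conditioning set.
  P4: blocked at fork node F ∈ conditioning set.
  P5: blocked at fork node K ∈ conditioning set.
  P6: blocked at collider E (neither it nor any descendant is in the conditioning set).
  P7: blocked at collider E (neither it nor any descendant is in the conditioning set).
{F, K} satisfies the backdoor criterion.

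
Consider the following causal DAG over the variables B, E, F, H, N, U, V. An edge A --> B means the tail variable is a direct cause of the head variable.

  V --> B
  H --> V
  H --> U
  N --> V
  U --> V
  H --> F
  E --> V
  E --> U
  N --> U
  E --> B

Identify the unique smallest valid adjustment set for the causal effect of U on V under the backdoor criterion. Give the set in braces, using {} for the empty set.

Variables eligible for adjustment (non-descendants of U, excluding U and V): {E, F, H, N}.
Backdoor paths from U to V:
  P1: U <- H -> V
  P2: U <- E -> V
  P3: U <- E -> B <- V
  P4: U <- N -> V
The empty set is not sufficient: P1 (U <- H -> V) has no collider blocking it and no conditioned non-collider, so it is open.
Try {E, H, N}:
  P1: blocked at fork node H ∈ conditioning set.
  P2: blocked at fork node E ∈ conditioning set.
  P3: blocked at fork node E ∈ conditioning set.
  P4: blocked at fork node N ∈ conditioning set.
{E, H, N} contains no descendant of U and blocks every backdoor path.
Every element of {E, H, N} is needed (dropping E leaves P2 open; dropping H leaves P1 open; dropping N leaves P4 open), so no proper subset is valid.
Among all size-3 subsets of the eligible variables, only {E, H, N} blocks every backdoor path, so it is the unique smallest valid adjustment set.

{E, H, N}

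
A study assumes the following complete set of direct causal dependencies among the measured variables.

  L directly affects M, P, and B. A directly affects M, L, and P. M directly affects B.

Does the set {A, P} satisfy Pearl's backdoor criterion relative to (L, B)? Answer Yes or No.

Backdoor paths from L to B (paths whose first edge points into L):
  P1: L <- A -> M -> B
Condition 1 (no descendant of L in the set): FAILS — P is a descendant of L.
Condition 2 (every backdoor path blocked by {A, P}):
  P1: blocked at fork node A ∈ conditioning set.
{A, P} does not satisfy the backdoor criterion.

No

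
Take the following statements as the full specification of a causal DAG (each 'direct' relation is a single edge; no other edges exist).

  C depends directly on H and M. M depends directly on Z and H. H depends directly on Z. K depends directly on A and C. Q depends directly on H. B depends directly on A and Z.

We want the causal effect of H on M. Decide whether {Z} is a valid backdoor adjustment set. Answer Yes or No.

Yes

Backdoor paths from H to M (paths whose first edge points into H):
  P1: H <- Z -> M
  P2: H <- Z -> B <- A -> K <- C <- M
Condition 1 (no descendant of H in the set): holds — descendants of H are {C, K, M, Q}; none are in {Z}.
Condition 2 (every backdoor path blocked by {Z}):
  P1: blocked at fork node Z ∈ conditioning set.
  P2: blocked at fork node Z ∈ conditioning set.
{Z} satisfies the backdoor criterion.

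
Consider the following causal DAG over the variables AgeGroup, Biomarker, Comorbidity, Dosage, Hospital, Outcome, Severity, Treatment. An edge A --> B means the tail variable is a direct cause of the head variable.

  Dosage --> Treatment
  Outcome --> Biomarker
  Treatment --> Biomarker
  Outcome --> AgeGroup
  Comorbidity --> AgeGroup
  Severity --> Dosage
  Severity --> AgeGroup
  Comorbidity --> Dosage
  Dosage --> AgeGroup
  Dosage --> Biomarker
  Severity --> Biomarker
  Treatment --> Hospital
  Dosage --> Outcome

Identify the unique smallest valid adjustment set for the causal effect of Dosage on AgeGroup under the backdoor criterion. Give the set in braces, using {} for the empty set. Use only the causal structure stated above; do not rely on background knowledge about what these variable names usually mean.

{Comorbidity, Severity}

Variables eligible for adjustment (non-descendants of Dosage, excluding Dosage and AgeGroup): {Comorbidity, Severity}.
Backdoor paths from Dosage to AgeGroup:
  P1: Dosage <- Comorbidity -> AgeGroup
  P2: Dosage <- Severity -> AgeGroup
  P3: Dosage <- Severity -> Biomarker <- Outcome -> AgeGroup
The empty set is not sufficient: P1 (Dosage <- Comorbidity -> AgeGroup) has no collider blocking it and no conditioned non-collider, so it is open.
Try {Comorbidity, Severity}:
  P1: blocked at fork node Comorbidity ∈ conditioning set.
  P2: blocked at fork node Severity ∈ conditioning set.
  P3: blocked at fork node Severity ∈ conditioning set.
{Comorbidity, Severity} contains no descendant of Dosage and blocks every backdoor path.
Every element of {Comorbidity, Severity} is needed (dropping Comorbidity leaves P1 open; dropping Severity leaves P2 open), so no proper subset is valid.
Among all size-2 subsets of the eligible variables, only {Comorbidity, Severity} blocks every backdoor path, so it is the unique smallest valid adjustment set.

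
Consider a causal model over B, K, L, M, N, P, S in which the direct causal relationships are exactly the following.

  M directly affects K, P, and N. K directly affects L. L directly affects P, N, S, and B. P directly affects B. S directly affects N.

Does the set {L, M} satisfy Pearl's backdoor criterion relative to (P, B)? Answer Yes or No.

Yes

Backdoor paths from P to B (paths whose first edge points into P):
  P1: P <- M -> K -> L -> B
  P2: P <- M -> N <- L -> B
  P3: P <- M -> N <- S <- L -> B
  P4: P <- L -> B
Condition 1 (no descendant of P in the set): holds — descendants of P are {B}; none are in {L, M}.
Condition 2 (every backdoor path blocked by {L, M}):
  P1: blocked at fork node M ∈ conditioning set.
  P2: blocked at fork node M ∈ conditioning set.
  P3: blocked at fork node M ∈ conditioning set.
  P4: blocked at fork node L ∈ conditioning set.
{L, M} satisfies the backdoor criterion.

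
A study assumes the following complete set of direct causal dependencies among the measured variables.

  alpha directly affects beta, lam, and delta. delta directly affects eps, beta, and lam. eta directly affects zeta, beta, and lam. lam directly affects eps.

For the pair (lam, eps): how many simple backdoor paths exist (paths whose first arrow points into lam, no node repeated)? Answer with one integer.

A backdoor path from lam to eps is any simple undirected path whose first edge points into lam (i.e. leaves lam via a parent).
Parents of lam: {alpha, delta, eta}.
Enumerating:
  P1: lam <- eta -> beta <- alpha -> delta -> eps
  P2: lam <- eta -> beta <- delta -> eps
  P3: lam <- alpha -> delta -> eps
  P4: lam <- alpha -> beta <- delta -> eps
  P5: lam <- delta -> eps
That exhausts the simple backdoor paths. Count: 5.

5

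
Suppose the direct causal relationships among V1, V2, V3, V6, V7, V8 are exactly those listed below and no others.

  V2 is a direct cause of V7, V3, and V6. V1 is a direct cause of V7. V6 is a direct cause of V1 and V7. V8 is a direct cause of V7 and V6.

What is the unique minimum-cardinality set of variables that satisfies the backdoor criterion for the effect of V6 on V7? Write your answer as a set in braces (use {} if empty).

Variables eligible for adjustment (non-descendants of V6, excluding V6 and V7): {V2, V3, V8}.
Backdoor paths from V6 to V7:
  P1: V6 <- V2 -> V7
  P2: V6 <- V8 -> V7
The empty set is not sufficient: P1 (V6 <- V2 -> V7) has no collider blocking it and no conditioned non-collider, so it is open.
Try {V2, V8}:
  P1: blocked at fork node V2 ∈ conditioning set.
  P2: blocked at fork node V8 ∈ conditioning set.
{V2, V8} contains no descendant of V6 and blocks every backdoor path.
Every element of {V2, V8} is needed (dropping V2 leaves P1 open; dropping V8 leaves P2 open), so no proper subset is valid.
Among all size-2 subsets of the eligible variables, only {V2, V8} blocks every backdoor path, so it is the unique smallest valid adjustment set.

{V2, V8}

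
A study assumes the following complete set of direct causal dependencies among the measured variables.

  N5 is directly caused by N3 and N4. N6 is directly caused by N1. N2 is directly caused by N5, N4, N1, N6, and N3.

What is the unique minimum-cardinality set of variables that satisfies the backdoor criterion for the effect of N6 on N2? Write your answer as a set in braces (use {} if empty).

{N1}

Variables eligible for adjustment (non-descendants of N6, excluding N6 and N2): {N1, N3, N4, N5}.
Backdoor paths from N6 to N2:
  P1: N6 <- N1 -> N2
The empty set is not sufficient: P1 (N6 <- N1 -> N2) has no collider blocking it and no conditioned non-collider, so it is open.
Try {N1}:
  P1: blocked at fork node N1 ∈ conditioning set.
{N1} contains no descendant of N6 and blocks every backdoor path.
No other singleton works — e.g. {N3} leaves P1 open — so {N1} is the unique smallest valid adjustment set.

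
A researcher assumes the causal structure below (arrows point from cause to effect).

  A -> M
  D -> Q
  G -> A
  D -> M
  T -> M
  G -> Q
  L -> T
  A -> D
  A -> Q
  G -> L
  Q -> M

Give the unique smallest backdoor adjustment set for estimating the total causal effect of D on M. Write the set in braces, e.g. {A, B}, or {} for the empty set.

{A}

Variables eligible for adjustment (non-descendants of D, excluding D and M): {A, G, L, T}.
Backdoor paths from D to M:
  P1: D <- A <- G -> L -> T -> M
  P2: D <- A <- G -> Q -> M
  P3: D <- A -> Q <- G -> L -> T -> M
  P4: D <- A -> Q -> M
  P5: D <- A -> M
The empty set is not sufficient: P1 (D <- A <- G -> L -> T -> M) has no collider blocking it and no conditioned non-collider, so it is open.
Try {A}:
  P1: blocked at chain node A ∈ conditioning set.
  P2: blocked at chain node A ∈ conditioning set.
  P3: blocked at fork node A ∈ conditioning set.
  P4: blocked at fork node A ∈ conditioning set.
  P5: blocked at fork node A ∈ conditioning set.
{A} contains no descendant of D and blocks every backdoor path.
No other singleton works — e.g. {G} leaves P4 open — so {A} is the unique smallest valid adjustment set.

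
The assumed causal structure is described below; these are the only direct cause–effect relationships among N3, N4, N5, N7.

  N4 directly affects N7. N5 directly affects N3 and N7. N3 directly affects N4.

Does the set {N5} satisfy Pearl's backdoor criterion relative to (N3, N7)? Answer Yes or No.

Backdoor paths from N3 to N7 (paths whose first edge points into N3):
  P1: N3 <- N5 -> N7
Condition 1 (no descendant of N3 in the set): holds — descendants of N3 are {N4, N7}; none are in {N5}.
Condition 2 (every backdoor path blocked by {N5}):
  P1: blocked at fork node N5 ∈ conditioning set.
{N5} satisfies the backdoor criterion.

Yes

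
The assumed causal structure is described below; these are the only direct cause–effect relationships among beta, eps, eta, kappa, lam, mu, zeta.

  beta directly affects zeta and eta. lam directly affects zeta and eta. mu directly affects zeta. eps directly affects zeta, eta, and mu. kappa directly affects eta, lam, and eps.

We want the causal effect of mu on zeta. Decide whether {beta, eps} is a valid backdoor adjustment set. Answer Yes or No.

Yes

Backdoor paths from mu to zeta (paths whose first edge points into mu):
  P1: mu <- eps <- kappa -> lam -> eta <- beta -> zeta
  P2: mu <- eps <- kappa -> lam -> zeta
  P3: mu <- eps <- kappa -> eta <- lam -> zeta
  P4: mu <- eps <- kappa -> eta <- beta -> zeta
  P5: mu <- eps -> eta <- kappa -> lam -> zeta
  P6: mu <- eps -> eta <- lam -> zeta
  P7: mu <- eps -> eta <- beta -> zeta
  P8: mu <- eps -> zeta
Condition 1 (no descendant of mu in the set): holds — descendants of mu are {zeta}; none are in {beta, eps}.
Condition 2 (every backdoor path blocked by {beta, eps}):
  P1: blocked at chain node eps ∈ conditioning set.
  P2: blocked at chain node eps ∈ conditioning set.
  P3: blocked at chain node eps ∈ conditioning set.
  P4: blocked at chain node eps ∈ conditioning set.
  P5: blocked at fork node eps ∈ conditioning set.
  P6: blocked at fork node eps ∈ conditioning set.
  P7: blocked at fork node eps ∈ conditioning set.
  P8: blocked at fork node eps ∈ conditioning set.
{beta, eps} satisfies the backdoor criterion.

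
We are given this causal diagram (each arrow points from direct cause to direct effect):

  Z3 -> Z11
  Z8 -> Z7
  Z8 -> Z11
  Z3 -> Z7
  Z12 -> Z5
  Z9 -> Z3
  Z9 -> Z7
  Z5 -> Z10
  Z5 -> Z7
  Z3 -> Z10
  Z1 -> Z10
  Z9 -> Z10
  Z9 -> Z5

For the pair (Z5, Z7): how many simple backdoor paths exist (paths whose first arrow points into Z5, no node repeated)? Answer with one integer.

5

A backdoor path from Z5 to Z7 is any simple undirected path whose first edge points into Z5 (i.e. leaves Z5 via a parent).
Parents of Z5: {Z12, Z9}.
Enumerating:
  P1: Z5 <- Z9 -> Z3 -> Z11 <- Z8 -> Z7
  P2: Z5 <- Z9 -> Z3 -> Z7
  P3: Z5 <- Z9 -> Z7
  P4: Z5 <- Z9 -> Z10 <- Z3 -> Z11 <- Z8 -> Z7
  P5: Z5 <- Z9 -> Z10 <- Z3 -> Z7
That exhausts the simple backdoor paths. Count: 5.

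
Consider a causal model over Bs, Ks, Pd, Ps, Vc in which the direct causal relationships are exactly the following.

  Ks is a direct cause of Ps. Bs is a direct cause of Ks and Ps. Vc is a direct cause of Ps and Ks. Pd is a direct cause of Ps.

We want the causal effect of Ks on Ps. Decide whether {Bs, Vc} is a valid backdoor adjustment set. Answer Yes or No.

Backdoor paths from Ks to Ps (paths whose first edge points into Ks):
  P1: Ks <- Vc -> Ps
  P2: Ks <- Bs -> Ps
Condition 1 (no descendant of Ks in the set): holds — descendants of Ks are {Ps}; none are in {Bs, Vc}.
Condition 2 (every backdoor path blocked by {Bs, Vc}):
  P1: blocked at fork node Vc ∈ conditioning set.
  P2: blocked at fork node Bs ∈ conditioning set.
{Bs, Vc} satisfies the backdoor criterion.

Yes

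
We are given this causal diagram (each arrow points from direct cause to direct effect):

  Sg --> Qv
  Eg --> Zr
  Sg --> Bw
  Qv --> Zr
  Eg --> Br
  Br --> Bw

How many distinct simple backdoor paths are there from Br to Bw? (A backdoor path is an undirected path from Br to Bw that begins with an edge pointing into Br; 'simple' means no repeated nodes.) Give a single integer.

A backdoor path from Br to Bw is any simple undirected path whose first edge points into Br (i.e. leaves Br via a parent).
Parents of Br: {Eg}.
Enumerating:
  P1: Br <- Eg -> Zr <- Qv <- Sg -> Bw
That exhausts the simple backdoor paths. Count: 1.

1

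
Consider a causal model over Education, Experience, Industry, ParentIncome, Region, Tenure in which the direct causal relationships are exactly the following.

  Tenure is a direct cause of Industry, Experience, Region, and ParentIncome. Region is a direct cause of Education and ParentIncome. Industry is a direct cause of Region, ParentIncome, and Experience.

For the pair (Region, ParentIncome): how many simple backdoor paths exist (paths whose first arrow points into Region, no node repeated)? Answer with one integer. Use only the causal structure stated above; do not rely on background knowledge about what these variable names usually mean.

6

A backdoor path from Region to ParentIncome is any simple undirected path whose first edge points into Region (i.e. leaves Region via a parent).
Parents of Region: {Industry, Tenure}.
Enumerating:
  P1: Region <- Tenure -> Industry -> ParentIncome
  P2: Region <- Tenure -> ParentIncome
  P3: Region <- Tenure -> Experience <- Industry -> ParentIncome
  P4: Region <- Industry <- Tenure -> ParentIncome
  P5: Region <- Industry -> ParentIncome
  P6: Region <- Industry -> Experience <- Tenure -> ParentIncome
That exhausts the simple backdoor paths. Count: 6.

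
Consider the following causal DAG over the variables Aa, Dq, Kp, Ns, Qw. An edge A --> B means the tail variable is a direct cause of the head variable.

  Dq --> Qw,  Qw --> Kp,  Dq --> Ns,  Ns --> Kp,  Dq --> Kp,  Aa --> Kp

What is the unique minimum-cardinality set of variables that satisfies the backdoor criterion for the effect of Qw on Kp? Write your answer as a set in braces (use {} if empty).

{Dq}

Variables eligible for adjustment (non-descendants of Qw, excluding Qw and Kp): {Aa, Dq, Ns}.
Backdoor paths from Qw to Kp:
  P1: Qw <- Dq -> Ns -> Kp
  P2: Qw <- Dq -> Kp
The empty set is not sufficient: P1 (Qw <- Dq -> Ns -> Kp) has no collider blocking it and no conditioned non-collider, so it is open.
Try {Dq}:
  P1: blocked at fork node Dq ∈ conditioning set.
  P2: blocked at fork node Dq ∈ conditioning set.
{Dq} contains no descendant of Qw and blocks every backdoor path.
No other singleton works — e.g. {Aa} leaves P1 open — so {Dq} is the unique smallest valid adjustment set.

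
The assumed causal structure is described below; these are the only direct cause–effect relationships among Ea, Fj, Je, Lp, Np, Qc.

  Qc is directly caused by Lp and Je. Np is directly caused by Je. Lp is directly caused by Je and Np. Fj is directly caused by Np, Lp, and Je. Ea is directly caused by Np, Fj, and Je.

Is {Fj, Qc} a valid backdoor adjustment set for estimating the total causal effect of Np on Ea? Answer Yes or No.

Backdoor paths from Np to Ea (paths whose first edge points into Np):
  P1: Np <- Je -> Lp -> Fj -> Ea
  P2: Np <- Je -> Qc <- Lp -> Fj -> Ea
  P3: Np <- Je -> Fj -> Ea
  P4: Np <- Je -> Ea
Condition 1 (no descendant of Np in the set): FAILS — Fj and Qc are descendants of Np.
Condition 2 (every backdoor path blocked by {Fj, Qc}):
  P1: blocked at chain node Fj ∈ conditioning set.
  P2: blocked at chain node Fj ∈ conditioning set.
  P3: blocked at chain node Fj ∈ conditioning set.
  P4: open — no interior node is in the conditioning set.
{Fj, Qc} does not satisfy the backdoor criterion.

No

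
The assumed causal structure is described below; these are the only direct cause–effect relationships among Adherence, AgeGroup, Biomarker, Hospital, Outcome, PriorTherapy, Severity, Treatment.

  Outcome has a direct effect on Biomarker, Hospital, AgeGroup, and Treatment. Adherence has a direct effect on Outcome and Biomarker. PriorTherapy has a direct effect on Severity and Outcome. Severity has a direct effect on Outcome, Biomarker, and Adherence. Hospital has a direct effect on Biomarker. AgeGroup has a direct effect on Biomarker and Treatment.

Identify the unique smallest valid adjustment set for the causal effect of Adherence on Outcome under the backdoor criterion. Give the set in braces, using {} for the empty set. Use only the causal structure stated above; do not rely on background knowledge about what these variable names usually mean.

Variables eligible for adjustment (non-descendants of Adherence, excluding Adherence and Outcome): {PriorTherapy, Severity}.
Backdoor paths from Adherence to Outcome:
  P1: Adherence <- Severity <- PriorTherapy -> Outcome
  P2: Adherence <- Severity -> Outcome
  P3: Adherence <- Severity -> Biomarker <- Outcome
  P4: Adherence <- Severity -> Biomarker <- AgeGroup <- Outcome
  P5: Adherence <- Severity -> Biomarker <- AgeGroup -> Treatment <- Outcome
  P6: Adherence <- Severity -> Biomarker <- Hospital <- Outcome
The empty set is not sufficient: P1 (Adherence <- Severity <- PriorTherapy -> Outcome) has no collider blocking it and no conditioned non-collider, so it is open.
Try {Severity}:
  P1: blocked at chain node Severity ∈ conditioning set.
  P2: blocked at fork node Severity ∈ conditioning set.
  P3: blocked at fork node Severity ∈ conditioning set.
  P4: blocked at fork node Severity ∈ conditioning set.
  P5: blocked at fork node Severity ∈ conditioning set.
  P6: blocked at fork node Severity ∈ conditioning set.
{Severity} contains no descendant of Adherence and blocks every backdoor path.
No other singleton works — e.g. {PriorTherapy} leaves P2 open — so {Severity} is the unique smallest valid adjustment set.

{Severity}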